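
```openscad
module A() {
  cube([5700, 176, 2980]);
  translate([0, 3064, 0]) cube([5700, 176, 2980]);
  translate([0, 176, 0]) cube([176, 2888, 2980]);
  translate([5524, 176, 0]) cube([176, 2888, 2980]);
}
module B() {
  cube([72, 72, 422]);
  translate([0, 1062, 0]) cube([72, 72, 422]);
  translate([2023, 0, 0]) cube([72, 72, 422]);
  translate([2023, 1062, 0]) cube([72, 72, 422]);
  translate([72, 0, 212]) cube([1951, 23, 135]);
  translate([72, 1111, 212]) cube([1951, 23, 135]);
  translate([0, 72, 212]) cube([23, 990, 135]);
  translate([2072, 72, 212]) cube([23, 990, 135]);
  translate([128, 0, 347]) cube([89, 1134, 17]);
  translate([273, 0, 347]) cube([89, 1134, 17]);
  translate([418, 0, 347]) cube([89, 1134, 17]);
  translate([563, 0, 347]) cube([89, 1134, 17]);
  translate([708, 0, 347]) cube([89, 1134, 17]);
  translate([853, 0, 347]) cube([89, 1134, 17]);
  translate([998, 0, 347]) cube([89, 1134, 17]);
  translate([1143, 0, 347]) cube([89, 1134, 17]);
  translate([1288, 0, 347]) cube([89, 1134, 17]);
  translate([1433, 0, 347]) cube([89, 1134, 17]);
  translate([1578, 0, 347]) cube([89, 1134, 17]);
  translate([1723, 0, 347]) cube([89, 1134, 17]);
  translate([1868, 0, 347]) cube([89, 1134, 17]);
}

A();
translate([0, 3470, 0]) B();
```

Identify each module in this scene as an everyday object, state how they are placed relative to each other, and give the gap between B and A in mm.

The bed frame's nearest face is 230 mm from the house frame's +y face.

A is a house frame. B is a bed frame. The bed frame is on the floor beside the house frame on its +y side. The gap between the bed frame and the house frame is 230 mm.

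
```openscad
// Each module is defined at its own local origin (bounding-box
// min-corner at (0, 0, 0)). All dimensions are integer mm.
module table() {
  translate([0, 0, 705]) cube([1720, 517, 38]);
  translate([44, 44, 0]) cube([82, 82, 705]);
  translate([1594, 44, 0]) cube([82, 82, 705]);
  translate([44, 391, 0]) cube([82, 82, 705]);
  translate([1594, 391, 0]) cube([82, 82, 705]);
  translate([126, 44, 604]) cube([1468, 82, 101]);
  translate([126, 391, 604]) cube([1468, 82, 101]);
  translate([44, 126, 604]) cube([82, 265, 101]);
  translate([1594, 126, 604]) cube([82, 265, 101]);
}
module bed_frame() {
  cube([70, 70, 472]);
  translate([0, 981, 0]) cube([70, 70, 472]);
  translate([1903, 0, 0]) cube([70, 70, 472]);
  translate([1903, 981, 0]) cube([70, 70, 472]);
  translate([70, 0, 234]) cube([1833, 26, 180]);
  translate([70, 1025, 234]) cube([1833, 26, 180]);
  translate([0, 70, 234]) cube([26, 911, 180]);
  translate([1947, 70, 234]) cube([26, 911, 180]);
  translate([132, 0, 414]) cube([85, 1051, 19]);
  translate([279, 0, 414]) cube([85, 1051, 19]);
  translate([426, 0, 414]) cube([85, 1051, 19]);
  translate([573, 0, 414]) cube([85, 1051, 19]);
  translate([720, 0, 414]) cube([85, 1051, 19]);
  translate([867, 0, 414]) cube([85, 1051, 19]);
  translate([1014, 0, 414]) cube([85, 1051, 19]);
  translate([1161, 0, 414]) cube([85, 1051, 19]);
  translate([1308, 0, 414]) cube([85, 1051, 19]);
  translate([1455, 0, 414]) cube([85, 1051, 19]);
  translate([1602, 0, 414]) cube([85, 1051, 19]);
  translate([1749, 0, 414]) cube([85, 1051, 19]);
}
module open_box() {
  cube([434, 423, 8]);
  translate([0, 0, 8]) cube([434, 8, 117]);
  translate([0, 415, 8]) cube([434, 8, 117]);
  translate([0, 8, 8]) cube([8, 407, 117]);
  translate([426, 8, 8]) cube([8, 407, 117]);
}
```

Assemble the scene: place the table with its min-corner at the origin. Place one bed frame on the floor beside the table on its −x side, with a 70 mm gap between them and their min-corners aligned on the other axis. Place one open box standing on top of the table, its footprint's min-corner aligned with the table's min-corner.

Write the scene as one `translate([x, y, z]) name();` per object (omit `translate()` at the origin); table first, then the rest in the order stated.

table();
translate([-2043, 0, 0]) bed_frame();
translate([0, 0, 743]) open_box();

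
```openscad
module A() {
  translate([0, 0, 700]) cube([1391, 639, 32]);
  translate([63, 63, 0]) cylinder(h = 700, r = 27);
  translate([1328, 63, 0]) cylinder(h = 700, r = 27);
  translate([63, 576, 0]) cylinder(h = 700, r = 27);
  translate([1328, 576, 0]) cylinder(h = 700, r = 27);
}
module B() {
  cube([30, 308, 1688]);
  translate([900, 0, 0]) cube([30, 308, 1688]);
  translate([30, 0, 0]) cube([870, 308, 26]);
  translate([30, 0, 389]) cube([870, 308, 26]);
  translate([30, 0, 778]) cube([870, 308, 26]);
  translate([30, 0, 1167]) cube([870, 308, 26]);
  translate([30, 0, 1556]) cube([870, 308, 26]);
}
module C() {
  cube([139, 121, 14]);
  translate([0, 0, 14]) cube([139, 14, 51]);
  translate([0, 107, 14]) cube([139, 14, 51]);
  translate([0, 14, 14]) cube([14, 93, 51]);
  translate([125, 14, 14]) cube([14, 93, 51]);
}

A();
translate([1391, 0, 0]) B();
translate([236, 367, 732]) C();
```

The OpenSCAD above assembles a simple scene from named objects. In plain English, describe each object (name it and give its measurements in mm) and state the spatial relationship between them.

A is a rectangular dining table. The top is 1391×639×32 mm with its upper surface at z = 732 mm. It stands on four round legs of 54 mm diameter, each leg's bounding box inset 36 mm from the nearest pair of top edges, running from the floor to the underside of the top.

B is a bookshelf 930 mm wide overall, 308 mm deep and 1688 mm tall. The two sides are 30 mm thick vertical panels. 5 horizontal shelves of 26 mm thickness span between the inner faces of the sides; the lowest shelf sits on the floor and shelves are stacked with a clear vertical gap of 363 mm between each pair.

C is an open storage box with external size 139×121×65 mm and wall thickness 14 mm (the base is also 14 mm thick). The base covers the whole footprint; the four walls stand on the base, with the y-facing walls full-width and the x-facing walls fitting between their inner faces.

The bookshelf is against the table's +x side, with their −y faces flush. The open box is on top of the table.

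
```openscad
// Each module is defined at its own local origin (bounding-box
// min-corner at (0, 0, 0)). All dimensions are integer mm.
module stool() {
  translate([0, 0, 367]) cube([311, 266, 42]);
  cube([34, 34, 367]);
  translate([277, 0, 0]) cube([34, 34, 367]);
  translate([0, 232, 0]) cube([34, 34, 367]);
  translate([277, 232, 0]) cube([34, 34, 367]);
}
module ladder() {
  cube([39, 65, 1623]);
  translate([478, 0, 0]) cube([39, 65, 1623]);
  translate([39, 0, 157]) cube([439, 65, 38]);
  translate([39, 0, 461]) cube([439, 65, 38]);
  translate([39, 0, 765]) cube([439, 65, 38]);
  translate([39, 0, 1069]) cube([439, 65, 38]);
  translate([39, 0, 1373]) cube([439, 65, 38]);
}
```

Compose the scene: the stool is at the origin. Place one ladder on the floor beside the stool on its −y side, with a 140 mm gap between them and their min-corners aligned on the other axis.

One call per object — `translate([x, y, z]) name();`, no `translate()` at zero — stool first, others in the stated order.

stool();
translate([0, -205, 0]) ladder();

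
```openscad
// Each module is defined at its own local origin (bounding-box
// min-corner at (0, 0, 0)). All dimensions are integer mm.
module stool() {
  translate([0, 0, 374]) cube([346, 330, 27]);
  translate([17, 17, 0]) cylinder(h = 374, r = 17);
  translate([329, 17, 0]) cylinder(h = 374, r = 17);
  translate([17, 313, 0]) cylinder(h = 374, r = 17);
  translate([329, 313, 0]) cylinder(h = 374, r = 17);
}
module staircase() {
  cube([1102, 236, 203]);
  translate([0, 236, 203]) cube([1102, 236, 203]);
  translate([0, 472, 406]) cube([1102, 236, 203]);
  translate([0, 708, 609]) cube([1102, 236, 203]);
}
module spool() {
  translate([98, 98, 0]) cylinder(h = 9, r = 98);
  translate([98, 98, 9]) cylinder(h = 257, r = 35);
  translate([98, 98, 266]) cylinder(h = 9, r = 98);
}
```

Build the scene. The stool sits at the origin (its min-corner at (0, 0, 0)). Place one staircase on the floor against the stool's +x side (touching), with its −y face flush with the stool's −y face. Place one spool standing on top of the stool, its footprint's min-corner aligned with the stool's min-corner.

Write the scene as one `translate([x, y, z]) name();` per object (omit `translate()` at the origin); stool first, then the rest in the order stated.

stool();
translate([346, 0, 0]) staircase();
translate([0, 0, 401]) spool();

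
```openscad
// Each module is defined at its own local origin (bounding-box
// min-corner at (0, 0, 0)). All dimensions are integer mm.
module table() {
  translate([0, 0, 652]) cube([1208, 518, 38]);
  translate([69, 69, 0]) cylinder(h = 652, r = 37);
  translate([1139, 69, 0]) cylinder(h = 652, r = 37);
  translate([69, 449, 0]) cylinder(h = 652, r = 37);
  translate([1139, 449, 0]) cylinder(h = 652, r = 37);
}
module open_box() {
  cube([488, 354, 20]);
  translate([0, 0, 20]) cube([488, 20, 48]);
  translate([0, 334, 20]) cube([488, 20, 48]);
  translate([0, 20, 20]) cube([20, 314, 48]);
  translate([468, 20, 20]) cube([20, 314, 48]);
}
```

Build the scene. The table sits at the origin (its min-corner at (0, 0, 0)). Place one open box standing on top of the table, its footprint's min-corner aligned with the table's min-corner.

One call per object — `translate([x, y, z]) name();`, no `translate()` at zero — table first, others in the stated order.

table();
translate([0, 0, 690]) open_box();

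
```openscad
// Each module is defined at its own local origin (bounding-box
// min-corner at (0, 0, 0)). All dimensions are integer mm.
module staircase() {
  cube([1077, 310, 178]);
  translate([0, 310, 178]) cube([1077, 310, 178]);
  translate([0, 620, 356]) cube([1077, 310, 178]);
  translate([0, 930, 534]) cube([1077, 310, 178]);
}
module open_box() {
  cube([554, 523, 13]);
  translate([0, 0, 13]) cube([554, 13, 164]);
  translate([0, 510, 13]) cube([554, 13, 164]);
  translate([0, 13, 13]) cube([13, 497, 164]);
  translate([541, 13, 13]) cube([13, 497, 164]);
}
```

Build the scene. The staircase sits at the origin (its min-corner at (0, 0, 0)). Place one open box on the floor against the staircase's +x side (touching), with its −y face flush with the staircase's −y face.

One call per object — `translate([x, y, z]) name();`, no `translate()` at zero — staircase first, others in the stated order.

staircase();
translate([1077, 0, 0]) open_box();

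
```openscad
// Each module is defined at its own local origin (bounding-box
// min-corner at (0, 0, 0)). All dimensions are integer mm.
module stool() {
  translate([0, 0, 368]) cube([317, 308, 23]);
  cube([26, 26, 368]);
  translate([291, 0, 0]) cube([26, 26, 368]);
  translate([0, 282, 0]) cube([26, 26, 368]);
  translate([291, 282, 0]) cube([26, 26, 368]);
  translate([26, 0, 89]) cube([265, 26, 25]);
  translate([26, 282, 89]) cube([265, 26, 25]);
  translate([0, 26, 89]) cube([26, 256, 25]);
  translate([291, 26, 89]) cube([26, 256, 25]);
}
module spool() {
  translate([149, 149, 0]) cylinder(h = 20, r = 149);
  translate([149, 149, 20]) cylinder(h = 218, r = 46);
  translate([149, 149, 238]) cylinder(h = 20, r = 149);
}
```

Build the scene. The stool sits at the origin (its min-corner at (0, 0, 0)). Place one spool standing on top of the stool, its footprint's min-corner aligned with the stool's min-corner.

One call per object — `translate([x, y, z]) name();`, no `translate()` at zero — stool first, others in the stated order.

stool();
translate([0, 0, 391]) spool();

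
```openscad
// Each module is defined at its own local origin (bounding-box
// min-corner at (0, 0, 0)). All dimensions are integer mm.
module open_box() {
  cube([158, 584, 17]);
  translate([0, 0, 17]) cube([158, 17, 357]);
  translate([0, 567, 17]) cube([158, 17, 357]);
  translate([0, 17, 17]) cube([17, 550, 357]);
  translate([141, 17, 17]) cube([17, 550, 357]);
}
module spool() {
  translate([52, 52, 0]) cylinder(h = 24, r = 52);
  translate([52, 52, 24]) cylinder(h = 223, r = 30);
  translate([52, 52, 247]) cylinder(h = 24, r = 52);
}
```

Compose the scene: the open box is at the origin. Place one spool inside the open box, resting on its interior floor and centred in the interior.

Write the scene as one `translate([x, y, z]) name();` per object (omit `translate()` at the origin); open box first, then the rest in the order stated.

open_box();
translate([27, 240, 17]) spool();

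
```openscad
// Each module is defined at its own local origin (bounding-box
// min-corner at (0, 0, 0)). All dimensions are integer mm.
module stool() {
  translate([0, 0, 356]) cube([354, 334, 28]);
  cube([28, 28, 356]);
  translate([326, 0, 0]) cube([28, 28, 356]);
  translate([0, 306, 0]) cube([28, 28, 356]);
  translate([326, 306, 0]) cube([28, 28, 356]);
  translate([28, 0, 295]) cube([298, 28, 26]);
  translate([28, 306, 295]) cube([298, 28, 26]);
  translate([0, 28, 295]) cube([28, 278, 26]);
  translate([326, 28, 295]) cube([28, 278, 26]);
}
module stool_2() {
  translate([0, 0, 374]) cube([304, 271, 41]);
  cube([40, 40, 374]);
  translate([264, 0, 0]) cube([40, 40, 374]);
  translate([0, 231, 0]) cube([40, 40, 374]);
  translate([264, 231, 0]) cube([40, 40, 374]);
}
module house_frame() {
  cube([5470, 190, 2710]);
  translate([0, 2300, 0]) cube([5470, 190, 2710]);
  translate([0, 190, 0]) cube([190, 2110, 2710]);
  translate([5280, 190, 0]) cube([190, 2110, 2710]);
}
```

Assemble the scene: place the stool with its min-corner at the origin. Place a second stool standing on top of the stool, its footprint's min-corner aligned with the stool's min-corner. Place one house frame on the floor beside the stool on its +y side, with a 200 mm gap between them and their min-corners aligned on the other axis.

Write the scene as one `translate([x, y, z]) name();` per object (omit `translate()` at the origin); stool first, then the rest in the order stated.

stool();
translate([0, 0, 384]) stool_2();
translate([0, 534, 0]) house_frame();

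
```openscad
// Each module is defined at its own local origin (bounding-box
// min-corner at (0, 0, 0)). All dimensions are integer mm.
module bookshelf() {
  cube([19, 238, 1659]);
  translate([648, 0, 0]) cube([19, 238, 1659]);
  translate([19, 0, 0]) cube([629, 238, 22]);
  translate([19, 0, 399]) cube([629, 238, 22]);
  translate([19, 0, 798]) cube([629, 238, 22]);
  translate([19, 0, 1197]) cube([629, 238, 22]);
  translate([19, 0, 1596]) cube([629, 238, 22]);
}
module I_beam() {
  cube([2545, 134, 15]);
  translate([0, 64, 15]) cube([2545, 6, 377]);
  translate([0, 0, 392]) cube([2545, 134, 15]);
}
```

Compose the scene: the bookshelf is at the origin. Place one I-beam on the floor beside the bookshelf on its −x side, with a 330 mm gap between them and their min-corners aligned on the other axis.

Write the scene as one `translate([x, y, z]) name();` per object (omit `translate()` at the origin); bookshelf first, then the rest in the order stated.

bookshelf();
translate([-2875, 0, 0]) I_beam();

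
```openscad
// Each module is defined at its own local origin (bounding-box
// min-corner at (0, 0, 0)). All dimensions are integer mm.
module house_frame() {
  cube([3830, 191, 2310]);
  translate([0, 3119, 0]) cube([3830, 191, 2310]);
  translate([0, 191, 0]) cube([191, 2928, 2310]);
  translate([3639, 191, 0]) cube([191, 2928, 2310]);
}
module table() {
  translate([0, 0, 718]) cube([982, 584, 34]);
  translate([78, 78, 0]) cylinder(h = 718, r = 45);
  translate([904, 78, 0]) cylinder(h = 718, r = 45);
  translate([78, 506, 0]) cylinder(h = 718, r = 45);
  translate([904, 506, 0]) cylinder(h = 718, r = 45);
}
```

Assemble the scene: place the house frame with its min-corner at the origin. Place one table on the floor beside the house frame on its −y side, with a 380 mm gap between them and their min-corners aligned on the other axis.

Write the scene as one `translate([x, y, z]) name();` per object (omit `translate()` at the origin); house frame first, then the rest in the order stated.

house_frame();
translate([0, -964, 0]) table();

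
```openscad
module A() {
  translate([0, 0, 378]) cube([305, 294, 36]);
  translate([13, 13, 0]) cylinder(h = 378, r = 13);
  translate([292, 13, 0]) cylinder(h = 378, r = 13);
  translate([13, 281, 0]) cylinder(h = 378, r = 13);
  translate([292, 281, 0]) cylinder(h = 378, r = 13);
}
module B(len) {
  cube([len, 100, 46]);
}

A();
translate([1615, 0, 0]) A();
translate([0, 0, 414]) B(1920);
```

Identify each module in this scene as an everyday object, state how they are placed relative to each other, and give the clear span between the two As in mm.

A is a stool. B is a beam. A beam spans the tops of two stools. The clear span between the two stools is 1310 mm.

Second stool starts at x = 1615; first ends at x = 305; clear span = 1615 − 305 = 1310 mm.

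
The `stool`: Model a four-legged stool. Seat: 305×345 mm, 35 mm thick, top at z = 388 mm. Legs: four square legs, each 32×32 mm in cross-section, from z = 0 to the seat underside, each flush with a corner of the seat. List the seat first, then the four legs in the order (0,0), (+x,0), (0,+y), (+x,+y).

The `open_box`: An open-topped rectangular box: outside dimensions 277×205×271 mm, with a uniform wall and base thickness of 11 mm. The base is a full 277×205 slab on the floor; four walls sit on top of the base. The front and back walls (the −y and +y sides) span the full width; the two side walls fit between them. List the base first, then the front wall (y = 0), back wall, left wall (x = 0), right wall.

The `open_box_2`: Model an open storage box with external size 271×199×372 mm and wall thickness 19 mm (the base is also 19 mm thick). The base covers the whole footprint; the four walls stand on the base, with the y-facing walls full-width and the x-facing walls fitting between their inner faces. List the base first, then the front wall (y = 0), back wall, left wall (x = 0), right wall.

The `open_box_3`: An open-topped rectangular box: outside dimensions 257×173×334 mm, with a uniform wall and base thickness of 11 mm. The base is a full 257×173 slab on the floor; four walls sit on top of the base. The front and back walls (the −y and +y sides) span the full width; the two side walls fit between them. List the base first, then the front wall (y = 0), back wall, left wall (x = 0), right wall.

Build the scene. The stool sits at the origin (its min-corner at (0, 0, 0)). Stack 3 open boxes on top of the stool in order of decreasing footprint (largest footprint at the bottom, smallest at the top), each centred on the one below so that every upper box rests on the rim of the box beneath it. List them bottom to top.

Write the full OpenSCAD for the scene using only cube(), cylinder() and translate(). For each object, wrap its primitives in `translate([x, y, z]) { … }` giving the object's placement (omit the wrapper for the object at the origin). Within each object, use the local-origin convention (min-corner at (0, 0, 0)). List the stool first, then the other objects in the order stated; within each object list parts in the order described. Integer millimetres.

translate([0, 0, 353]) cube([305, 345, 35]);
cube([32, 32, 353]);
translate([273, 0, 0]) cube([32, 32, 353]);
translate([0, 313, 0]) cube([32, 32, 353]);
translate([273, 313, 0]) cube([32, 32, 353]);
translate([14, 70, 388]) {
  cube([277, 205, 11]);
  translate([0, 0, 11]) cube([277, 11, 260]);
  translate([0, 194, 11]) cube([277, 11, 260]);
  translate([0, 11, 11]) cube([11, 183, 260]);
  translate([266, 11, 11]) cube([11, 183, 260]);
}
translate([17, 73, 659]) {
  cube([271, 199, 19]);
  translate([0, 0, 19]) cube([271, 19, 353]);
  translate([0, 180, 19]) cube([271, 19, 353]);
  translate([0, 19, 19]) cube([19, 161, 353]);
  translate([252, 19, 19]) cube([19, 161, 353]);
}
translate([24, 86, 1031]) {
  cube([257, 173, 11]);
  translate([0, 0, 11]) cube([257, 11, 323]);
  translate([0, 162, 11]) cube([257, 11, 323]);
  translate([0, 11, 11]) cube([11, 151, 323]);
  translate([246, 11, 11]) cube([11, 151, 323]);
}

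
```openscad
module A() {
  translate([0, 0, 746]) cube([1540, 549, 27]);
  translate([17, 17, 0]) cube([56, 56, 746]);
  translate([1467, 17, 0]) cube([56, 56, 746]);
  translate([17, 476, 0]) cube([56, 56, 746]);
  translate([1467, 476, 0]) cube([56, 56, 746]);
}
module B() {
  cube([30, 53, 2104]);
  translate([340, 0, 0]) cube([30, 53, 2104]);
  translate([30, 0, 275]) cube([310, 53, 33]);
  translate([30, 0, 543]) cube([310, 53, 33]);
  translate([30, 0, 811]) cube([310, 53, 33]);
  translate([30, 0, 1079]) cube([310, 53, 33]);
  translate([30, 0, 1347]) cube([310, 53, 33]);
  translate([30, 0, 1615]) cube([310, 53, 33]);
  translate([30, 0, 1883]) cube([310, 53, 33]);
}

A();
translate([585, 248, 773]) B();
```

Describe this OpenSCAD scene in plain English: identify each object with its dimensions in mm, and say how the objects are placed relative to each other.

A is a rectangular dining table. The top is 1540×549×27 mm with its upper surface at z = 773 mm. It stands on four 56×56 mm square legs, each inset 17 mm from the nearest pair of top edges, running from the floor to the underside of the top.

B is a straight ladder. Two 30×53 mm vertical rails, 2104 mm tall, stand 370 mm apart (outside-to-outside) with their front faces coplanar on the −y side. 7 rungs, each 53 mm deep and 33 mm tall, span between the inner faces of the rails, front faces flush with the rails. The lowest rung's underside is at z = 275 mm and rungs are spaced 268 mm apart (underside to underside).

The ladder is on top of the table, centred.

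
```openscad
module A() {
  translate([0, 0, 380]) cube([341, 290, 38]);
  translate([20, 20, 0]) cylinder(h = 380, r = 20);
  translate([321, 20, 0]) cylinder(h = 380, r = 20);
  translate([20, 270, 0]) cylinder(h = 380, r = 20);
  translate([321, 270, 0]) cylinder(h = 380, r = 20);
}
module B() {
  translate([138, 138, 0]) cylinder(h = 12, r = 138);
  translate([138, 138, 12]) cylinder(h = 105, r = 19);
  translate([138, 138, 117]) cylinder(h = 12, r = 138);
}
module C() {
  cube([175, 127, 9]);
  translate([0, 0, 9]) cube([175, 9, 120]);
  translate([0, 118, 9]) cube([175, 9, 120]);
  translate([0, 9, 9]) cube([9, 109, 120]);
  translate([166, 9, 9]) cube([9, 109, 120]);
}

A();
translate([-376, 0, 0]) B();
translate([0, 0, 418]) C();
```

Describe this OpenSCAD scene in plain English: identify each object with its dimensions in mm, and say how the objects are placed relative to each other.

A is a four-legged stool. The seat is a 341×290×38 mm slab whose top surface is at z = 418 mm; four round legs, each 40 mm in diameter, run from the floor (z = 0) to the underside of the seat, each leg's axis is inset half a diameter from the nearest pair of seat edges (so the leg's bounding box is flush with the corner).

B is a spool: two coaxial disc flanges of radius 138 mm and thickness 12 mm, joined by a core cylinder of radius 19 mm and height 105 mm. The lower flange rests on z = 0 and the three cylinders share a vertical axis.

C is an open storage box with external size 175×127×129 mm and wall thickness 9 mm (the base is also 9 mm thick). The base covers the whole footprint; the four walls stand on the base, with the y-facing walls full-width and the x-facing walls fitting between their inner faces.

The spool is on the floor beside the stool on its −x side. The open box is on top of the stool.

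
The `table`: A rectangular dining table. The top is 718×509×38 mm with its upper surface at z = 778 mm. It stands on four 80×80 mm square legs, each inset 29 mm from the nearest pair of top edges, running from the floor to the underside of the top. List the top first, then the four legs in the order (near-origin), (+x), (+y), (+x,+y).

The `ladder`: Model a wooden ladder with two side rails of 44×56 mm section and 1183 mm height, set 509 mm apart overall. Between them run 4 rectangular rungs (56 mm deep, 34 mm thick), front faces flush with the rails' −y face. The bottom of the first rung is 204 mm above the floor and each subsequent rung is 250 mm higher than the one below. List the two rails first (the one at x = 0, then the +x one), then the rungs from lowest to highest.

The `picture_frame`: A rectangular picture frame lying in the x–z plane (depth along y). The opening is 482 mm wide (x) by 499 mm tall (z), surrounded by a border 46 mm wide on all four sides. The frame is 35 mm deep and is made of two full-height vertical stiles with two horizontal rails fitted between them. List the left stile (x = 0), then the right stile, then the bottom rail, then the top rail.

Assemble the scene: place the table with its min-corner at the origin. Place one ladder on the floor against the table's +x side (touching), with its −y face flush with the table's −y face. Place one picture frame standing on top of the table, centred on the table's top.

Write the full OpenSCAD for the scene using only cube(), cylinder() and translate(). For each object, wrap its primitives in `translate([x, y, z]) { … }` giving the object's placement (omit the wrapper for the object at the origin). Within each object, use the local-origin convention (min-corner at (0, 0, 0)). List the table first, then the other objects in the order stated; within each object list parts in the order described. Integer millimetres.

translate([0, 0, 740]) cube([718, 509, 38]);
translate([29, 29, 0]) cube([80, 80, 740]);
translate([609, 29, 0]) cube([80, 80, 740]);
translate([29, 400, 0]) cube([80, 80, 740]);
translate([609, 400, 0]) cube([80, 80, 740]);
translate([718, 0, 0]) {
  cube([44, 56, 1183]);
  translate([465, 0, 0]) cube([44, 56, 1183]);
  translate([44, 0, 204]) cube([421, 56, 34]);
  translate([44, 0, 454]) cube([421, 56, 34]);
  translate([44, 0, 704]) cube([421, 56, 34]);
  translate([44, 0, 954]) cube([421, 56, 34]);
}
translate([72, 237, 778]) {
  cube([46, 35, 591]);
  translate([528, 0, 0]) cube([46, 35, 591]);
  translate([46, 0, 0]) cube([482, 35, 46]);
  translate([46, 0, 545]) cube([482, 35, 46]);
}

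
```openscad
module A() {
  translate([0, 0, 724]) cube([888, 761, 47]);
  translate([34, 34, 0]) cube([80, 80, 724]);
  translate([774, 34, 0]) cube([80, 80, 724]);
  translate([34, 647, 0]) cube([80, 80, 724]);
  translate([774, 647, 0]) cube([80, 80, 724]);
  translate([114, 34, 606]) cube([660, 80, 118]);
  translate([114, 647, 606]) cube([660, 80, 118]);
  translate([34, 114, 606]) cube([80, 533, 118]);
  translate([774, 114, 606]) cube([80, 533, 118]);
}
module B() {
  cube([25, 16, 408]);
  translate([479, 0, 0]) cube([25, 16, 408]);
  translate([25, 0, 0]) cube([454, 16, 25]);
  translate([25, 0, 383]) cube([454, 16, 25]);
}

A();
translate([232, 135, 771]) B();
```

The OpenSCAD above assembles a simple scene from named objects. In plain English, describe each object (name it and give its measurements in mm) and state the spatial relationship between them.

A is a rectangular dining table. The top is 888×761×47 mm with its upper surface at z = 771 mm. It stands on four 80×80 mm square legs, each inset 34 mm from the nearest pair of top edges, running from the floor to the underside of the top. Four apron rails, 80 mm thick and 118 mm tall, run between adjacent legs with their top edges flush with the underside of the top and their outer faces flush with the legs' outer faces.

B is a picture frame with a 454×358 mm rectangular opening (x by z) and a uniform 25 mm border on every side. Frame depth is 16 mm along y. It is built from two vertical stiles running the full outside height and two horizontal rails spanning the gap between the stiles.

The picture frame is on top of the table.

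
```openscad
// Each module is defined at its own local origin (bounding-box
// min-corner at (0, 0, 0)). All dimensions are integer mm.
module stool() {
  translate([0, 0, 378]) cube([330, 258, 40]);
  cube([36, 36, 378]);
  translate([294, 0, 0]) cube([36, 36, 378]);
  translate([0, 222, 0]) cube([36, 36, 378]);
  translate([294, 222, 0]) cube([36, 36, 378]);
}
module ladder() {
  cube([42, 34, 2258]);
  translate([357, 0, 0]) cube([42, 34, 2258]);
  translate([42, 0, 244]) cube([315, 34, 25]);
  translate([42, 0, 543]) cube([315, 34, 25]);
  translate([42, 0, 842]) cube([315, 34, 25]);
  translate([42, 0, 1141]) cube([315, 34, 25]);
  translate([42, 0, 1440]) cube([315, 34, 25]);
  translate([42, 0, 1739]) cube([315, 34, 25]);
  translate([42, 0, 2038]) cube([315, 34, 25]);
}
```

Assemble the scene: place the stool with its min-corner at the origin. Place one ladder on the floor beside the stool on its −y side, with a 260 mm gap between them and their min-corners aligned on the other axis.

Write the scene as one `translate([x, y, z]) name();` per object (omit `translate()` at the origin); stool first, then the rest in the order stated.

stool();
translate([0, -294, 0]) ladder();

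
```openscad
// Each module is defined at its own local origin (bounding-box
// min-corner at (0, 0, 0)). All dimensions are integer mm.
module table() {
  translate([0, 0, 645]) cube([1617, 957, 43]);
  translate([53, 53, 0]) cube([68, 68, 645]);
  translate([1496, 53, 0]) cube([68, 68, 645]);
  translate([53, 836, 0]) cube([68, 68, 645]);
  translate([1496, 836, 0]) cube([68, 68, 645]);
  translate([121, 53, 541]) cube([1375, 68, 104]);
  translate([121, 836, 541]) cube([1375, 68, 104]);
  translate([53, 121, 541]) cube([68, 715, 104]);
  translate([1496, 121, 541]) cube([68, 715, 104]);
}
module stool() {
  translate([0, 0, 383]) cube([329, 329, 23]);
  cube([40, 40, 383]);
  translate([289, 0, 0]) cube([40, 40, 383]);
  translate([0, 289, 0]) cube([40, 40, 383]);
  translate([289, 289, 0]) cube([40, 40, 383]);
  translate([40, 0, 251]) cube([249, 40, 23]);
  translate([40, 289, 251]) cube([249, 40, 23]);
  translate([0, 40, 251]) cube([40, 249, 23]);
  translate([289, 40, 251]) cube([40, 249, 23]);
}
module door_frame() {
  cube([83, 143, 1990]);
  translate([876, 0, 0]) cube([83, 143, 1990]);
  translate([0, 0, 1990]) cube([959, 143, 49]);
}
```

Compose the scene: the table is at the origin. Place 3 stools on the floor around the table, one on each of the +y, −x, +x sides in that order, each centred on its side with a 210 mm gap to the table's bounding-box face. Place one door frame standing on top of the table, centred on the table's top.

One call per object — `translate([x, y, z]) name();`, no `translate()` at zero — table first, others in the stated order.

table();
translate([644, 1167, 0]) stool();
translate([-539, 314, 0]) stool();
translate([1827, 314, 0]) stool();
translate([329, 407, 688]) door_frame();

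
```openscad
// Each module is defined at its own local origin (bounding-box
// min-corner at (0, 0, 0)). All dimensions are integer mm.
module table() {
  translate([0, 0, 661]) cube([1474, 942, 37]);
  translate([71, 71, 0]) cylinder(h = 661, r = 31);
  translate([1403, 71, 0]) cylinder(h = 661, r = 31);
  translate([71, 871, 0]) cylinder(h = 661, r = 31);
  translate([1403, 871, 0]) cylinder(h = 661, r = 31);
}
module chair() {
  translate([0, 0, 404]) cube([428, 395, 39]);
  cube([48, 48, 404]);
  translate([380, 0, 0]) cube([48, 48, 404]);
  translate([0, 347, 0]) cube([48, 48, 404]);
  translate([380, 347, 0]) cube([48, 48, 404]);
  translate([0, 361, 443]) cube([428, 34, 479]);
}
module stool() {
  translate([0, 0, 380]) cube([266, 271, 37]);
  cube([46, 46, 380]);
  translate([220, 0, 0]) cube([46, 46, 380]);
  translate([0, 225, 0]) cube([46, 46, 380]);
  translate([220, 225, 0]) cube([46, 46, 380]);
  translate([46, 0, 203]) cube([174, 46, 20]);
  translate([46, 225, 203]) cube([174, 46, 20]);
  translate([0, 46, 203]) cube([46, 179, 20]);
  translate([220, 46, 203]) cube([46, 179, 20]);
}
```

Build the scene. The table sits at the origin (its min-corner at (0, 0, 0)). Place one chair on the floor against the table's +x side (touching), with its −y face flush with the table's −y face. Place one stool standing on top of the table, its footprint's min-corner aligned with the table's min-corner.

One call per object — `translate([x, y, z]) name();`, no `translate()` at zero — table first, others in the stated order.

table();
translate([1474, 0, 0]) chair();
translate([0, 0, 698]) stool();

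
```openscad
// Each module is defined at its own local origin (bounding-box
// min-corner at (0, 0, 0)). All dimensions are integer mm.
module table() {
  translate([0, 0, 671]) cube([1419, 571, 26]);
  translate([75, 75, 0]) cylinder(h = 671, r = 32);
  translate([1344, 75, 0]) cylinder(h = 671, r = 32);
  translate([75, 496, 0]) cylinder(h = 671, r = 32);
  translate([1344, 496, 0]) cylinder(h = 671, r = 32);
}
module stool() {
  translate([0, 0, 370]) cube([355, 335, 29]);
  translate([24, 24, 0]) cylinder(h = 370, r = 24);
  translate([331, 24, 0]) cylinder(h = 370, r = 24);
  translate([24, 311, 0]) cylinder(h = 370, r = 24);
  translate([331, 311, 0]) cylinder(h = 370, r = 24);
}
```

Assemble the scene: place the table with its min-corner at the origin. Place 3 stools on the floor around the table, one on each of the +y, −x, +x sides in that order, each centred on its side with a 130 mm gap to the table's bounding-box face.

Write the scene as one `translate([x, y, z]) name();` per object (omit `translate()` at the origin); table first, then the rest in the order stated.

table();
translate([532, 701, 0]) stool();
translate([-485, 118, 0]) stool();
translate([1549, 118, 0]) stool();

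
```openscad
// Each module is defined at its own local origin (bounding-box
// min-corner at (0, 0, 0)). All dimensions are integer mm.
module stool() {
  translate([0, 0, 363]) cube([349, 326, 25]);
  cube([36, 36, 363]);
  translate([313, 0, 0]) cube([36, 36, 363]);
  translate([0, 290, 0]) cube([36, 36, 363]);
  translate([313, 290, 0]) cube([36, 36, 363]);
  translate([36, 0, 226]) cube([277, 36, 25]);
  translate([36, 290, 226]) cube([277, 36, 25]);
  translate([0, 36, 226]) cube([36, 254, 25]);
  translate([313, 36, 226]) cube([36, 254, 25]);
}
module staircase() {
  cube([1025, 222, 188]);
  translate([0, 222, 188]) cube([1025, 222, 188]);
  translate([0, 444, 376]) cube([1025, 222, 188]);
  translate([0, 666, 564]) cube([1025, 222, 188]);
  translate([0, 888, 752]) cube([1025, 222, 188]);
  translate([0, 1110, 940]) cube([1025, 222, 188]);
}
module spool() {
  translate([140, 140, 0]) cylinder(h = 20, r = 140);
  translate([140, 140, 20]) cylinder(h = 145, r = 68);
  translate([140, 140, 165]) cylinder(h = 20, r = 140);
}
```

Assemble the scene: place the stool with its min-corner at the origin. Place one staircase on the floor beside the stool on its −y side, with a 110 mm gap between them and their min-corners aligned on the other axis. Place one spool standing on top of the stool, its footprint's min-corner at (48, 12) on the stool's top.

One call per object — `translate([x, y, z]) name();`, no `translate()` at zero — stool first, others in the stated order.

stool();
translate([0, -1442, 0]) staircase();
translate([48, 12, 388]) spool();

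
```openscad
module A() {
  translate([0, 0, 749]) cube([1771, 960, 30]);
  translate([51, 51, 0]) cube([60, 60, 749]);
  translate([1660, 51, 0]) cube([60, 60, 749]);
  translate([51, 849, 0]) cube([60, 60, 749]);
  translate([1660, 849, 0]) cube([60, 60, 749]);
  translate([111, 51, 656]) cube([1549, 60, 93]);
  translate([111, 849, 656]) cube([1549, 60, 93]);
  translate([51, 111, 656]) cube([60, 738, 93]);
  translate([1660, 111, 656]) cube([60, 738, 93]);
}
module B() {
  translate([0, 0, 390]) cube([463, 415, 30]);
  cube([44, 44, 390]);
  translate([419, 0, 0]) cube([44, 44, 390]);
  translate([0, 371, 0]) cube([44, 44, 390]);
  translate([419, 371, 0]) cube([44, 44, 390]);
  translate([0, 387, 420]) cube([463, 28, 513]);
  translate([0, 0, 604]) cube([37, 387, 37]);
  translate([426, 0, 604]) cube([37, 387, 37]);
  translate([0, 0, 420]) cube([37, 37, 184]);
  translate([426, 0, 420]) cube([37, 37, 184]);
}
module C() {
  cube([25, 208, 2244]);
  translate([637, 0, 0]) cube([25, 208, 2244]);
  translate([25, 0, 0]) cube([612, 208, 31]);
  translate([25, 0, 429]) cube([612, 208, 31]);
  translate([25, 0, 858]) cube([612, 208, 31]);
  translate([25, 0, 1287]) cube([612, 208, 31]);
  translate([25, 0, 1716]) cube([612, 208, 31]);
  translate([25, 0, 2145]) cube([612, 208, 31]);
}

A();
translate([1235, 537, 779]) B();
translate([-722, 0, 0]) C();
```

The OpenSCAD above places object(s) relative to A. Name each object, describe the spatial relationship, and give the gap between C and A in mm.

The bookshelf's nearest face is 60 mm from the table's −x face.

A is a table. B is a chair. C is a bookshelf. The chair is on top of the table. The bookshelf is on the floor beside the table on its −x side. The gap between the bookshelf and the table is 60 mm.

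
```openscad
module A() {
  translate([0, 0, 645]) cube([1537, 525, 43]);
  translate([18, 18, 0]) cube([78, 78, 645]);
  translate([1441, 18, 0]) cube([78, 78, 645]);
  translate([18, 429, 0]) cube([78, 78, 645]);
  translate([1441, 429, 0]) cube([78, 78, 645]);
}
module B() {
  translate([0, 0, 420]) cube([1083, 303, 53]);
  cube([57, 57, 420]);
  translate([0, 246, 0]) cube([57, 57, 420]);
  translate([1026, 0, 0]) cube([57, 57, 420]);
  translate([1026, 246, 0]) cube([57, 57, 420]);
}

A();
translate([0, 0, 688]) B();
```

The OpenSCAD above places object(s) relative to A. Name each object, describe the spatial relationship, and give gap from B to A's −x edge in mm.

A is a table. B is a bench. The bench is on top of the table. The gap from the bench to the table's −x edge is 0 mm.

The bench's min-x is at 0; the table's min-x is 0; gap = 0 mm.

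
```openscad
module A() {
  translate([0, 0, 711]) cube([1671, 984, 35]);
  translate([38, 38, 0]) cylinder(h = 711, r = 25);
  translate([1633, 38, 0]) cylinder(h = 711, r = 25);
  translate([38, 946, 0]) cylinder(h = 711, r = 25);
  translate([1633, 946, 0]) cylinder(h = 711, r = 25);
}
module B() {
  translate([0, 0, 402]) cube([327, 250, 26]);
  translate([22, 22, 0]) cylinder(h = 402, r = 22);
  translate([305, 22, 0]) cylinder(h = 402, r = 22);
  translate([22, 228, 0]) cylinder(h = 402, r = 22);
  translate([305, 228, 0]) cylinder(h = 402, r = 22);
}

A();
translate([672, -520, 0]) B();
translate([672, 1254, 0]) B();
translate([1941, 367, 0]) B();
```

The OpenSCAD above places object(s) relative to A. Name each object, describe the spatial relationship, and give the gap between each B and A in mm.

Each stool's nearest face is 270 mm from the table's bounding box.

A is a table. B is a stool. Three stools sit around the table at the −y, +y, +x sides. The gap between each stool and the table is 270 mm.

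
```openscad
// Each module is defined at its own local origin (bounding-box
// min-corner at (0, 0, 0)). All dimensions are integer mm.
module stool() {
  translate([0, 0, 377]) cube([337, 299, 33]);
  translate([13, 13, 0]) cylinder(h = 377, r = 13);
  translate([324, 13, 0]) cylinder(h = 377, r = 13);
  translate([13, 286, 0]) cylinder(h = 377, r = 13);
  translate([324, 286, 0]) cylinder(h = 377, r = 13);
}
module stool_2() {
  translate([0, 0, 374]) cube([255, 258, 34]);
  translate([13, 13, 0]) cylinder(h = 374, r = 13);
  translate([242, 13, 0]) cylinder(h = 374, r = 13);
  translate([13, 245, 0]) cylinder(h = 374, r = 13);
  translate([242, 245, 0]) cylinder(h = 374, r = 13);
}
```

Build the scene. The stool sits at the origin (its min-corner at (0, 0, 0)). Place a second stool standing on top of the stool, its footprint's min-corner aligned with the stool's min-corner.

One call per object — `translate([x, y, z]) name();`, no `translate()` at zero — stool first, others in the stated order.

stool();
translate([0, 0, 410]) stool_2();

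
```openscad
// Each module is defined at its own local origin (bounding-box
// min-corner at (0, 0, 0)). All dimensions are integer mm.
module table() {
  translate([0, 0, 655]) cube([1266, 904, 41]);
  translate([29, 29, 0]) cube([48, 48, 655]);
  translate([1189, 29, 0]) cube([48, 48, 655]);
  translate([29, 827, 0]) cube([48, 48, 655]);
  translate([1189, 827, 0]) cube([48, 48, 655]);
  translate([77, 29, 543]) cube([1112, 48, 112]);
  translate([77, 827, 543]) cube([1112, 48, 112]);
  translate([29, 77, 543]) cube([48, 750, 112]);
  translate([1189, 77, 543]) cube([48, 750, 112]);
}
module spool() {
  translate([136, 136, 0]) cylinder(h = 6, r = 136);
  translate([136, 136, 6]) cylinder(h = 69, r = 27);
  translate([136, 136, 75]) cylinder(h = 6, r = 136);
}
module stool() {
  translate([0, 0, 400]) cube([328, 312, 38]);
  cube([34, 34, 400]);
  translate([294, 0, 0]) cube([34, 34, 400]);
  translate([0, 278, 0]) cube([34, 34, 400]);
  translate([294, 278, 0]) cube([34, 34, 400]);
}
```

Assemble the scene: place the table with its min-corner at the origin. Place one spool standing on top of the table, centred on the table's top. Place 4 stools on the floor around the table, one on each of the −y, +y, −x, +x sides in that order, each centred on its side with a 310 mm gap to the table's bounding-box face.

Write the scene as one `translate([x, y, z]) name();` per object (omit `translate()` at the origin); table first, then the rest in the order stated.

table();
translate([497, 316, 696]) spool();
translate([469, -622, 0]) stool();
translate([469, 1214, 0]) stool();
translate([-638, 296, 0]) stool();
translate([1576, 296, 0]) stool();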